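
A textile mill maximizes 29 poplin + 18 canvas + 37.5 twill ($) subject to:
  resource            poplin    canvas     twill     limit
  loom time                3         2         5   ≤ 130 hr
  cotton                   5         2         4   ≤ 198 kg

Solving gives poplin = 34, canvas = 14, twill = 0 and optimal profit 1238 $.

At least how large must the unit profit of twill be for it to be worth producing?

44

At the optimum: loom time uses 130 of 130 (binding); cotton uses 198 of 198 (binding).
From A_Bᵀ y = c: 3·y_loom time + 5·y_cotton = 29; 2·y_loom time + 2·y_cotton = 18.
This yields shadow prices y_loom time = 8, y_cotton = 1.
twill enters the basis when its profit ≥ yᵀa₃ = 8·5 + 1·4 = 44.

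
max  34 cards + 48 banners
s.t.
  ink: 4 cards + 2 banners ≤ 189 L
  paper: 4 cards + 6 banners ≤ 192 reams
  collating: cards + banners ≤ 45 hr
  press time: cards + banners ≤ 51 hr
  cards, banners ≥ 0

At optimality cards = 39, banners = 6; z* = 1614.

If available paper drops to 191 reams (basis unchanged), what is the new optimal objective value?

Check each constraint at x*: ink 168/189 (slack 21); paper 192/192 (tight); collating 45/45 (tight); press time 45/51 (slack 6).
Since ink, press time are not tight, their duals are 0.
From A_Bᵀ y = c: 4·y_paper + 1·y_collating = 34; 6·y_paper + 1·y_collating = 48.
→ y_paper = 7 and y_collating = 6.
Δz = y_paper·Δb = 7 × (-1) = -7, so new z* = 1614 − 7 = 1607.

1607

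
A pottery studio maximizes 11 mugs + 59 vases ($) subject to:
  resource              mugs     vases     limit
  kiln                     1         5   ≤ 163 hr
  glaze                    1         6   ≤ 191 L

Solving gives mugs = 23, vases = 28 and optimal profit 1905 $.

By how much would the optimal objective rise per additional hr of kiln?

Both kiln and glaze are binding at x*.
The binding rows give the dual system: 1·y_kiln + 1·y_glaze = 11 and 5·y_kiln + 6·y_glaze = 59.
This yields shadow prices y_kiln = 7, y_glaze = 4.
Shadow price of kiln = 7.

7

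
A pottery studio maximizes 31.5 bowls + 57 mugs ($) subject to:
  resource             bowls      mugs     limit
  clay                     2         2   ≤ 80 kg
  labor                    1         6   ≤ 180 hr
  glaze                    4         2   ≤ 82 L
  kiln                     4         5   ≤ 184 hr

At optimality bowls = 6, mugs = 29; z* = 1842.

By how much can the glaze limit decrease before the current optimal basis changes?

22

Binding constraints: labor, glaze. The basis is B = [[1,6],[4,2]] with det -22.
Per unit decrease in glaze, x* moves by d = (-0.2727, 0.0455).
The basis stays optimal until bowls reaches 0; allowable decrease = 22 L.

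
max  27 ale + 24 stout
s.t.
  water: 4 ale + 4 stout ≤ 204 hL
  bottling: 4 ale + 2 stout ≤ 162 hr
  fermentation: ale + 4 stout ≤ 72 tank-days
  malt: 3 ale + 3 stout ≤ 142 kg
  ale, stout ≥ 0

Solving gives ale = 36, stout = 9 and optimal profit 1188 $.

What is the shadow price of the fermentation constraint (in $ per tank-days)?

Binding: bottling and fermentation. Non-binding: water (24 unused), malt (7 unused).
Since water, malt are not tight, their duals are 0.
Dual feasibility on the basic columns requires 4·y_bottling + 1·y_fermentation = 27, 2·y_bottling + 4·y_fermentation = 24.
This yields shadow prices y_bottling = 6, y_fermentation = 3.
Shadow price of fermentation = 3.

3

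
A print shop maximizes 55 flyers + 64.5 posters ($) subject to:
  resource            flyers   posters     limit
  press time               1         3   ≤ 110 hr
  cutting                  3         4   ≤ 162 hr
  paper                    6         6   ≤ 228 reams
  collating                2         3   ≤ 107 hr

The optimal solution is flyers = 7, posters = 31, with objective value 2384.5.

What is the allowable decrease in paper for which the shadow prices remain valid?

14

Binding constraints: paper, collating. The basis is B = [[6,6],[2,3]] with det 6.
Per unit decrease in paper, x* moves by d = (-0.5, 0.3333).
The basis stays optimal until flyers reaches 0; allowable decrease = 14 reams.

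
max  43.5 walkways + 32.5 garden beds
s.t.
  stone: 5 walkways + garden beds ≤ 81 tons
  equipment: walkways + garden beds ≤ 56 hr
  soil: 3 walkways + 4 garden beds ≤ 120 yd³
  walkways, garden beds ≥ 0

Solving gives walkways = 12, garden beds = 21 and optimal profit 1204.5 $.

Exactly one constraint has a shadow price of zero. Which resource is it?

stone: 81/81 (binding)
equipment: 33/56 (slack 23)
soil: 120/120 (binding)
By complementary slackness, a constraint with positive slack has shadow price 0 → equipment.

equipment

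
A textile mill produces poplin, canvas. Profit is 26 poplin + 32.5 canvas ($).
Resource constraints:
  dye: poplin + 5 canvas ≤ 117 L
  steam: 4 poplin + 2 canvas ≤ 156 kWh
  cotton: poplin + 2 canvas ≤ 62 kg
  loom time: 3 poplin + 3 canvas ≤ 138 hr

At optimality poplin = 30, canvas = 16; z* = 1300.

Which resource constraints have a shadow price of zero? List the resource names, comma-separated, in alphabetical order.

dye: 110/117 (slack 7)
steam: 152/156 (slack 4)
cotton: 62/62 (binding)
loom time: 138/138 (binding)
By complementary slackness, a constraint with positive slack has shadow price 0 → dye, steam.

dye, steam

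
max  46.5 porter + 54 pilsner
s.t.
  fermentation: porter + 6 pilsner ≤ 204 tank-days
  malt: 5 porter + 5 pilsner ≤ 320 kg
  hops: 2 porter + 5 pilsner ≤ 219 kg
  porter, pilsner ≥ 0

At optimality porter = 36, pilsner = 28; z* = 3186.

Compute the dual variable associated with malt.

Binding: fermentation and malt. Non-binding: hops (7 unused).
Slack constraints have shadow price 0 (complementary slackness).
Dual feasibility on the basic columns requires 1·y_fermentation + 5·y_malt = 46.5, 6·y_fermentation + 5·y_malt = 54.
This yields shadow prices y_fermentation = 1.5, y_malt = 9.
Shadow price of malt = 9.

9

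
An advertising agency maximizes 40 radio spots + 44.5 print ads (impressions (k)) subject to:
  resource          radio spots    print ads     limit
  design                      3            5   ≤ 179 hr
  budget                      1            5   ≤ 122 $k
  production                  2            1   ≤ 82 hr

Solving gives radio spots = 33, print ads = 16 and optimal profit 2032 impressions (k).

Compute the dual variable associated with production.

9.5

Binding: design and production. Non-binding: budget (9 unused).
Since budget is not tight, its dual is 0.
The binding rows give the dual system: 3·y_design + 2·y_production = 40 and 5·y_design + 1·y_production = 44.5.
This yields shadow prices y_design = 7, y_production = 9.5.
Shadow price of production = 9.5.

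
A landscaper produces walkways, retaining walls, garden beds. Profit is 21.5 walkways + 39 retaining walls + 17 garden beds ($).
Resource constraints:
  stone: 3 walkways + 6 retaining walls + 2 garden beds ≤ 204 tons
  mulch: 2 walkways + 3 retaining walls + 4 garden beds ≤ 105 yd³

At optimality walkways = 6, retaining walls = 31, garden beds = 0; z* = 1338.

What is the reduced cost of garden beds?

At the optimum: stone uses 204 of 204 (binding); mulch uses 105 of 105 (binding).
From A_Bᵀ y = c: 3·y_stone + 2·y_mulch = 21.5; 6·y_stone + 3·y_mulch = 39.
Solving: y_stone = 4.5, y_mulch = 4.
Reduced cost of garden beds: c₃ − yᵀa₃ = 17 − (4.5·2 + 4·4) = 17 − 25 = -8.

-8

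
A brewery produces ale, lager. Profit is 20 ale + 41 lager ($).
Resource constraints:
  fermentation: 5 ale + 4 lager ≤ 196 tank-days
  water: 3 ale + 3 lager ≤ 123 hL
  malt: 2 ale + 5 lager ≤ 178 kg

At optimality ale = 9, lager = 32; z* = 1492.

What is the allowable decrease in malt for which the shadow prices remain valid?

69

Binding constraints: water, malt. The basis is B = [[3,3],[2,5]] with det 9.
Per unit decrease in malt, x* moves by d = (0.3333, -0.3333).
The basis stays optimal until fermentation becomes binding; allowable decrease = 69 kg.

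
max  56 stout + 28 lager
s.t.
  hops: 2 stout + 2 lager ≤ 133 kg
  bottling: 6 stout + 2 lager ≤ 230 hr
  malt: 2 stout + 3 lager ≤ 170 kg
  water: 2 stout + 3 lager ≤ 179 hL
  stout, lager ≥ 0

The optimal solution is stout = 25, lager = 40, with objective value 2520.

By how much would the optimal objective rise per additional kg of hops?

Check each constraint at x*: hops 130/133 (slack 3); bottling 230/230 (tight); malt 170/170 (tight); water 170/179 (slack 9).
By complementary slackness, y = 0 for the non-binding constraints.
From A_Bᵀ y = c: 6·y_bottling + 2·y_malt = 56; 2·y_bottling + 3·y_malt = 28.
This yields shadow prices y_bottling = 8, y_malt = 4.
Shadow price of hops = 0.

0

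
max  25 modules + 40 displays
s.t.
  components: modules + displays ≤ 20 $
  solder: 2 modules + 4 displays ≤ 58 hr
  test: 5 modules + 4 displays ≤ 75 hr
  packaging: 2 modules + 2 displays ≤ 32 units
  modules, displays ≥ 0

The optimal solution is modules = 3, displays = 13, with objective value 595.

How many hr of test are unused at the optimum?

8

test used = 5·3 + 4·13 = 67; slack = 75 − 67 = 8.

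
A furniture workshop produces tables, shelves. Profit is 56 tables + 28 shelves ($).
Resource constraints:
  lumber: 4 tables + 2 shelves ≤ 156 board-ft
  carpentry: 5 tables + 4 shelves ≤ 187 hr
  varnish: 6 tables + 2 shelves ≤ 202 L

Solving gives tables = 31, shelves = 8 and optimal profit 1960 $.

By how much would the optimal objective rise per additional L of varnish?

6

At the optimum: lumber uses 140 of 156 (slack = 16); carpentry uses 187 of 187 (binding); varnish uses 202 of 202 (binding).
Since lumber is not tight, its dual is 0.
The binding rows give the dual system: 5·y_carpentry + 6·y_varnish = 56 and 4·y_carpentry + 2·y_varnish = 28.
→ y_carpentry = 4 and y_varnish = 6.
Shadow price of varnish = 6.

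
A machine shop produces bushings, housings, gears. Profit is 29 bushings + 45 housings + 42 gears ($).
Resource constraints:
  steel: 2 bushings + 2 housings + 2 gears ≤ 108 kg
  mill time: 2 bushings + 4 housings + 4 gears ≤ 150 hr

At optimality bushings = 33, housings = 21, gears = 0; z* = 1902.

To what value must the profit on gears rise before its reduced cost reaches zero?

At the optimum: steel uses 108 of 108 (binding); mill time uses 150 of 150 (binding).
Dual feasibility on the basic columns requires 2·y_steel + 2·y_mill time = 29, 2·y_steel + 4·y_mill time = 45.
This yields shadow prices y_steel = 6.5, y_mill time = 8.
gears enters the basis when its profit ≥ yᵀa₃ = 6.5·2 + 8·4 = 45.

45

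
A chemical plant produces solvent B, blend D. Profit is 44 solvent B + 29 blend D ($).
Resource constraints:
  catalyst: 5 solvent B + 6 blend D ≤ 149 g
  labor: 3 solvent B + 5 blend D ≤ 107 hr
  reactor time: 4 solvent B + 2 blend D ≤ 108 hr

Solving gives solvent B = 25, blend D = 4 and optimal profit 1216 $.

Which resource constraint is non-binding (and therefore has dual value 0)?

catalyst: 149/149 (binding)
labor: 95/107 (slack 12)
reactor time: 108/108 (binding)
By complementary slackness, a constraint with positive slack has shadow price 0 → labor.

labor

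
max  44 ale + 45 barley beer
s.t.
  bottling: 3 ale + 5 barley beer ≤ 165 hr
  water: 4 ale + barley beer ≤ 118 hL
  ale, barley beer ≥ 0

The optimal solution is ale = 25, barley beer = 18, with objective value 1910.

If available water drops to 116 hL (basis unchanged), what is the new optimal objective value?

1900

Both bottling and water are binding at x*.
From A_Bᵀ y = c: 3·y_bottling + 4·y_water = 44; 5·y_bottling + 1·y_water = 45.
This yields shadow prices y_bottling = 8, y_water = 5.
Δz = y_water·Δb = 5 × (-2) = -10, so new z* = 1910 − 10 = 1900.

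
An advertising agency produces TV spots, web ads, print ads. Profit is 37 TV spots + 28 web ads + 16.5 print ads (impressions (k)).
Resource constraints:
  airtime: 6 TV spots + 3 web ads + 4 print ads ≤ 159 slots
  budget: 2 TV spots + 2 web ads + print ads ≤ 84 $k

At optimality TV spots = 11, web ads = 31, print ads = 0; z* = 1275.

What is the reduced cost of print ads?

At the optimum: airtime uses 159 of 159 (binding); budget uses 84 of 84 (binding).
The binding rows give the dual system: 6·y_airtime + 2·y_budget = 37 and 3·y_airtime + 2·y_budget = 28.
This yields shadow prices y_airtime = 3, y_budget = 9.5.
Reduced cost of print ads: c₃ − yᵀa₃ = 16.5 − (3·4 + 9.5·1) = 16.5 − 21.5 = -5.

-5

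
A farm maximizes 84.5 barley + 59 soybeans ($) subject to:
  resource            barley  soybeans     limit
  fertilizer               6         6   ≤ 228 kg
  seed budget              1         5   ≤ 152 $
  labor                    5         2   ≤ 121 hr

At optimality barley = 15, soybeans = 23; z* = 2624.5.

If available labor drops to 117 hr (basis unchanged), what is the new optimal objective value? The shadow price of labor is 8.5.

2590.5

Δb = -4, so new z* = 2624.5 + (8.5)·(-4) = 2624.5 − 34 = 2590.5.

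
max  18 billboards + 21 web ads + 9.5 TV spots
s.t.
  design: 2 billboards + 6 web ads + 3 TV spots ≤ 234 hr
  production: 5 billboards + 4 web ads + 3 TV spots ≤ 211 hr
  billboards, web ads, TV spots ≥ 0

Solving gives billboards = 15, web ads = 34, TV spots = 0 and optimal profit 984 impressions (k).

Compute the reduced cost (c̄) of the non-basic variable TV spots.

At the optimum: design uses 234 of 234 (binding); production uses 211 of 211 (binding).
Dual feasibility on the basic columns requires 2·y_design + 5·y_production = 18, 6·y_design + 4·y_production = 21.
Solving: y_design = 1.5, y_production = 3.
Reduced cost of TV spots: c₃ − yᵀa₃ = 9.5 − (1.5·3 + 3·3) = 9.5 − 13.5 = -4.

-4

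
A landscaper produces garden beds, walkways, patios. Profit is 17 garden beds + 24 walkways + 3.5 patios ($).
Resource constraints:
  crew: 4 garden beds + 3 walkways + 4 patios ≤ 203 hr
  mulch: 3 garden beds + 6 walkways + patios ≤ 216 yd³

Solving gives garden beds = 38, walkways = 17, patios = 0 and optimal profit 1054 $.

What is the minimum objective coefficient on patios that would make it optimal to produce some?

11

Both crew and mulch are binding at x*.
Dual feasibility on the basic columns requires 4·y_crew + 3·y_mulch = 17, 3·y_crew + 6·y_mulch = 24.
This yields shadow prices y_crew = 2, y_mulch = 3.
patios enters the basis when its profit ≥ yᵀa₃ = 2·4 + 3·1 = 11.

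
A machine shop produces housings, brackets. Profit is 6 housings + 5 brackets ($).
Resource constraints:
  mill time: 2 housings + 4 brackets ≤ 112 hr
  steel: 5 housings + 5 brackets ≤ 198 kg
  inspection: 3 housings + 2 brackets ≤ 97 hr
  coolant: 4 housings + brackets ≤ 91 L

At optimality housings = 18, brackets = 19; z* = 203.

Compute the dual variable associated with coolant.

1

Check each constraint at x*: mill time 112/112 (tight); steel 185/198 (slack 13); inspection 92/97 (slack 5); coolant 91/91 (tight).
Slack constraints have shadow price 0 (complementary slackness).
Dual feasibility on the basic columns requires 2·y_mill time + 4·y_coolant = 6, 4·y_mill time + 1·y_coolant = 5.
Solving: y_mill time = 1, y_coolant = 1.
Shadow price of coolant = 1.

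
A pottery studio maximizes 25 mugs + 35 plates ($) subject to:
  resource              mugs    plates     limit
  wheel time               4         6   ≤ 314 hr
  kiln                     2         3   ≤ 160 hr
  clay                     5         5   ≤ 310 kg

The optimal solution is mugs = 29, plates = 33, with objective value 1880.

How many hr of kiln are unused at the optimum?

3

kiln used = 2·29 + 3·33 = 157; slack = 160 − 157 = 3.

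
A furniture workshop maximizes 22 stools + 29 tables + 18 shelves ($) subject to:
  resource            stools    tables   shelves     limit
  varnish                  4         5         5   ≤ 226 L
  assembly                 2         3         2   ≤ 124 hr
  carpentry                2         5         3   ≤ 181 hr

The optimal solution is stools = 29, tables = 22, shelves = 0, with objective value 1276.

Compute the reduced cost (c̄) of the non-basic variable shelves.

Check each constraint at x*: varnish 226/226 (tight); assembly 124/124 (tight); carpentry 168/181 (slack 13).
Since carpentry is not tight, its dual is 0.
Dual feasibility on the basic columns requires 4·y_varnish + 2·y_assembly = 22, 5·y_varnish + 3·y_assembly = 29.
Solving: y_varnish = 4, y_assembly = 3.
Reduced cost of shelves: c₃ − yᵀa₃ = 18 − (4·5 + 3·2) = 18 − 26 = -8.

-8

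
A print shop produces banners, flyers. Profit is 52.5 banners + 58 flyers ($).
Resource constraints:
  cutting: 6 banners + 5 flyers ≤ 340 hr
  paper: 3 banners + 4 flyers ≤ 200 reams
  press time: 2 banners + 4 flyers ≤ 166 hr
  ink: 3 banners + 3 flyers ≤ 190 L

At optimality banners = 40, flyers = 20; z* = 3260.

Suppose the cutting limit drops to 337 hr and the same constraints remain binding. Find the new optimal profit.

At the optimum: cutting uses 340 of 340 (binding); paper uses 200 of 200 (binding); press time uses 160 of 166 (slack = 6); ink uses 180 of 190 (slack = 10).
By complementary slackness, y = 0 for the non-binding constraints.
From A_Bᵀ y = c: 6·y_cutting + 3·y_paper = 52.5; 5·y_cutting + 4·y_paper = 58.
This yields shadow prices y_cutting = 4, y_paper = 9.5.
Δz = y_cutting·Δb = 4 × (-3) = -12, so new z* = 3260 − 12 = 3248.

3248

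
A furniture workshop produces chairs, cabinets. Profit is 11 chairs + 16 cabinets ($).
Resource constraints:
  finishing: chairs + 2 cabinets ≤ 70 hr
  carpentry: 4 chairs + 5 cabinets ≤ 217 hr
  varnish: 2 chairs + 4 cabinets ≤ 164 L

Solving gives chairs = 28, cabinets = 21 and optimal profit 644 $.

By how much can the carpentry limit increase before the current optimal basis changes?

63

Binding constraints: finishing, carpentry. The basis is B = [[1,2],[4,5]] with det -3.
Per unit increase in carpentry, x* moves by d = (0.6667, -0.3333).
The basis stays optimal until cabinets reaches 0; allowable increase = 63 hr.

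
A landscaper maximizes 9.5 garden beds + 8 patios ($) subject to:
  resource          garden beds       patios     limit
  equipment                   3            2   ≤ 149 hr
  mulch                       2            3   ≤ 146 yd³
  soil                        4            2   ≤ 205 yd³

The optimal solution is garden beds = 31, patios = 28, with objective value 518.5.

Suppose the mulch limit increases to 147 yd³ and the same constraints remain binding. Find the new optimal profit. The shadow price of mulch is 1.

Δb = 1, so new z* = 518.5 + (1)·(1) = 518.5 + 1 = 519.5.

519.5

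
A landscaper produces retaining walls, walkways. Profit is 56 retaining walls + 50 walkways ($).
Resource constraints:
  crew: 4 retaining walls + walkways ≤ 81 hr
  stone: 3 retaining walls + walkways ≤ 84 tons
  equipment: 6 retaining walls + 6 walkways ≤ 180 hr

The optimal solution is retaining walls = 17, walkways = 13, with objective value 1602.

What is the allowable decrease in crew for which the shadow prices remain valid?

51

Binding constraints: crew, equipment. The basis is B = [[4,1],[6,6]] with det 18.
Per unit decrease in crew, x* moves by d = (-0.3333, 0.3333).
The basis stays optimal until retaining walls reaches 0; allowable decrease = 51 hr.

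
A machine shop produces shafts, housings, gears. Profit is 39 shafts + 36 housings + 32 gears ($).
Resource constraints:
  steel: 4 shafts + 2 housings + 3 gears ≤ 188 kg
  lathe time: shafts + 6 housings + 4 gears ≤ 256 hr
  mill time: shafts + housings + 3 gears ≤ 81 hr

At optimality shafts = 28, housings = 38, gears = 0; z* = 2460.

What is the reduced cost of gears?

-7

Check each constraint at x*: steel 188/188 (tight); lathe time 256/256 (tight); mill time 66/81 (slack 15).
Slack constraints have shadow price 0 (complementary slackness).
From A_Bᵀ y = c: 4·y_steel + 1·y_lathe time = 39; 2·y_steel + 6·y_lathe time = 36.
This yields shadow prices y_steel = 9, y_lathe time = 3.
Reduced cost of gears: c₃ − yᵀa₃ = 32 − (9·3 + 3·4) = 32 − 39 = -7.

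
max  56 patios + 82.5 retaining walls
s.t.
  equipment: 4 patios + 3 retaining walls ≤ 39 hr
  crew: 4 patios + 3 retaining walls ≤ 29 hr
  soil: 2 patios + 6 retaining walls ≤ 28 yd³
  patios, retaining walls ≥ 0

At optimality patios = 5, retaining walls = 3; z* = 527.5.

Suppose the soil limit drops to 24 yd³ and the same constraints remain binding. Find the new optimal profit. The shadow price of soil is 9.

Δb = -4, so new z* = 527.5 + (9)·(-4) = 527.5 − 36 = 491.5.

491.5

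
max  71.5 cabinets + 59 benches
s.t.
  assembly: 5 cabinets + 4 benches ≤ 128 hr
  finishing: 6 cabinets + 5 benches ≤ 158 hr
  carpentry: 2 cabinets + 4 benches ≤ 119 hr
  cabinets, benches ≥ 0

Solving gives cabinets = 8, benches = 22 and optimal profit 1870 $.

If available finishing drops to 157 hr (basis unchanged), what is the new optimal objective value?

Binding: assembly and finishing. Non-binding: carpentry (15 unused).
Slack constraints have shadow price 0 (complementary slackness).
The binding rows give the dual system: 5·y_assembly + 6·y_finishing = 71.5 and 4·y_assembly + 5·y_finishing = 59.
Solving: y_assembly = 3.5, y_finishing = 9.
Δz = y_finishing·Δb = 9 × (-1) = -9, so new z* = 1870 − 9 = 1861.

1861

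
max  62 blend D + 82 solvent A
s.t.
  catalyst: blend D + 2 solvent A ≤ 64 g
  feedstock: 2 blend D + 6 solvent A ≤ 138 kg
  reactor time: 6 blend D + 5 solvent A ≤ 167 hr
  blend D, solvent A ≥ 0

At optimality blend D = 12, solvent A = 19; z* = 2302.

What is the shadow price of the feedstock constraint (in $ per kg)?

Binding: feedstock and reactor time. Non-binding: catalyst (14 unused).
By complementary slackness, y = 0 for the non-binding constraint.
Dual feasibility on the basic columns requires 2·y_feedstock + 6·y_reactor time = 62, 6·y_feedstock + 5·y_reactor time = 82.
This yields shadow prices y_feedstock = 7, y_reactor time = 8.
Shadow price of feedstock = 7.

7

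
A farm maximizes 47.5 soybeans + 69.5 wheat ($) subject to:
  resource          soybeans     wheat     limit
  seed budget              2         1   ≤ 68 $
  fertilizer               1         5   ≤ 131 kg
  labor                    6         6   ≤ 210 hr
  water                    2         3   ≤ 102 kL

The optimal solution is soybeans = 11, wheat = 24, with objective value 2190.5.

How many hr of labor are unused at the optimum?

labor used = 6·11 + 6·24 = 210; slack = 210 − 210 = 0.

0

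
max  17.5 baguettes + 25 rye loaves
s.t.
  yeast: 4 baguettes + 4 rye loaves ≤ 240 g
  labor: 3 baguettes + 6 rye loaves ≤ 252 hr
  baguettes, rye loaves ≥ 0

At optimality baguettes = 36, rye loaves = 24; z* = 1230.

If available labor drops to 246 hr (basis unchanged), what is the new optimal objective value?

1215

Both yeast and labor are binding at x*.
From A_Bᵀ y = c: 4·y_yeast + 3·y_labor = 17.5; 4·y_yeast + 6·y_labor = 25.
→ y_yeast = 2.5 and y_labor = 2.5.
Δz = y_labor·Δb = 2.5 × (-6) = -15, so new z* = 1230 − 15 = 1215.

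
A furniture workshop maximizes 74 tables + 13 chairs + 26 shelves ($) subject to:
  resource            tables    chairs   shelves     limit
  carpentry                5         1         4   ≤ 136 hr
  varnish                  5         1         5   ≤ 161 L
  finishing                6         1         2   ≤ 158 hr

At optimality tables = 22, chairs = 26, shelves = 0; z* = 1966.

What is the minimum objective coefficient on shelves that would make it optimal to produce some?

34

At the optimum: carpentry uses 136 of 136 (binding); varnish uses 136 of 161 (slack = 25); finishing uses 158 of 158 (binding).
Since varnish is not tight, its dual is 0.
The binding rows give the dual system: 5·y_carpentry + 6·y_finishing = 74 and 1·y_carpentry + 1·y_finishing = 13.
This yields shadow prices y_carpentry = 4, y_finishing = 9.
shelves enters the basis when its profit ≥ yᵀa₃ = 4·4 + 9·2 = 34.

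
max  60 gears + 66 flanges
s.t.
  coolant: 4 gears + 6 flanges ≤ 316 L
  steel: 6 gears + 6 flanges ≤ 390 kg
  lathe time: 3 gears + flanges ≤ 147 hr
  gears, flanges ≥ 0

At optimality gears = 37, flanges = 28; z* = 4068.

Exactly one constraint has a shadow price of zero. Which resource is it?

coolant: 316/316 (binding)
steel: 390/390 (binding)
lathe time: 139/147 (slack 8)
By complementary slackness, a constraint with positive slack has shadow price 0 → lathe time.

lathe time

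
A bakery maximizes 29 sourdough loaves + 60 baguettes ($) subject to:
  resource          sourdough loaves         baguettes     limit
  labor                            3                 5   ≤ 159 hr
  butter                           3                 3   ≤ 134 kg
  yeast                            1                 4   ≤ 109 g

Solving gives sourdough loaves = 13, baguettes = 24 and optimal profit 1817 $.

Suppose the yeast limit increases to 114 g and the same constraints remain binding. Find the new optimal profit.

At the optimum: labor uses 159 of 159 (binding); butter uses 111 of 134 (slack = 23); yeast uses 109 of 109 (binding).
Since butter is not tight, its dual is 0.
Dual feasibility on the basic columns requires 3·y_labor + 1·y_yeast = 29, 5·y_labor + 4·y_yeast = 60.
Solving: y_labor = 8, y_yeast = 5.
Δz = y_yeast·Δb = 5 × (5) = 25, so new z* = 1817 + 25 = 1842.

1842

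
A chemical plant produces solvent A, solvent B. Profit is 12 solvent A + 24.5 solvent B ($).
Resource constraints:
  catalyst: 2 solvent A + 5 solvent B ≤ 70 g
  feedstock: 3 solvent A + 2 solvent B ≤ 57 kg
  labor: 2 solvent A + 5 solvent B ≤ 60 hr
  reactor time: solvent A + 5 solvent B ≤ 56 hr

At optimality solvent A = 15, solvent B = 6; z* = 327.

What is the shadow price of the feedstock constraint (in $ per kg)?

At the optimum: catalyst uses 60 of 70 (slack = 10); feedstock uses 57 of 57 (binding); labor uses 60 of 60 (binding); reactor time uses 45 of 56 (slack = 11).
Slack constraints have shadow price 0 (complementary slackness).
Dual feasibility on the basic columns requires 3·y_feedstock + 2·y_labor = 12, 2·y_feedstock + 5·y_labor = 24.5.
→ y_feedstock = 1 and y_labor = 4.5.
Shadow price of feedstock = 1.

1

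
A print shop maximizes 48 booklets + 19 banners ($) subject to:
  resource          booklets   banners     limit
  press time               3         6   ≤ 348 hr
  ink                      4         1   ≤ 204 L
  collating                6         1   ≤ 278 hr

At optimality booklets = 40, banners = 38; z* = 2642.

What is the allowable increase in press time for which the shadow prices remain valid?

Binding constraints: press time, collating. The basis is B = [[3,6],[6,1]] with det -33.
Per unit increase in press time, x* moves by d = (-0.0303, 0.1818).
The basis stays optimal until ink becomes binding; allowable increase = 99 hr.

99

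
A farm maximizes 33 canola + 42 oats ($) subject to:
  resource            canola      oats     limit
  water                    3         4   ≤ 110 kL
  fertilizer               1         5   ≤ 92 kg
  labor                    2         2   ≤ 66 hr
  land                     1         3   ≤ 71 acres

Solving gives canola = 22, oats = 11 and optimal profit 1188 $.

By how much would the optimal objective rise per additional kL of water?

Check each constraint at x*: water 110/110 (tight); fertilizer 77/92 (slack 15); labor 66/66 (tight); land 55/71 (slack 16).
Slack constraints have shadow price 0 (complementary slackness).
The binding rows give the dual system: 3·y_water + 2·y_labor = 33 and 4·y_water + 2·y_labor = 42.
→ y_water = 9 and y_labor = 3.
Shadow price of water = 9.

9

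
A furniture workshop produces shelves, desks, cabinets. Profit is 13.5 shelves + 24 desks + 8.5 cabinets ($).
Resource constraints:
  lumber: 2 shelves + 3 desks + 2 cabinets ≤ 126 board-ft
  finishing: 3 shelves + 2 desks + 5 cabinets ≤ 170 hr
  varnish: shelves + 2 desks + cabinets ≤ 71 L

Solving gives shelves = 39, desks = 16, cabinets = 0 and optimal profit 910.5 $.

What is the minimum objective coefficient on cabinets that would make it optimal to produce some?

13.5

At the optimum: lumber uses 126 of 126 (binding); finishing uses 149 of 170 (slack = 21); varnish uses 71 of 71 (binding).
By complementary slackness, y = 0 for the non-binding constraint.
The binding rows give the dual system: 2·y_lumber + 1·y_varnish = 13.5 and 3·y_lumber + 2·y_varnish = 24.
This yields shadow prices y_lumber = 3, y_varnish = 7.5.
cabinets enters the basis when its profit ≥ yᵀa₃ = 3·2 + 7.5·1 = 13.5.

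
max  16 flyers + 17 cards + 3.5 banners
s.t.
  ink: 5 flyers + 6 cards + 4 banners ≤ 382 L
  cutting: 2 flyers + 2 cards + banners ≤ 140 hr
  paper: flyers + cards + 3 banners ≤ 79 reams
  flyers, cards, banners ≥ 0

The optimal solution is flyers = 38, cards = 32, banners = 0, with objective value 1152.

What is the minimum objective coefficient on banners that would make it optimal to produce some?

9.5

Binding: ink and cutting. Non-binding: paper (9 unused).
Slack constraints have shadow price 0 (complementary slackness).
From A_Bᵀ y = c: 5·y_ink + 2·y_cutting = 16; 6·y_ink + 2·y_cutting = 17.
This yields shadow prices y_ink = 1, y_cutting = 5.5.
banners enters the basis when its profit ≥ yᵀa₃ = 1·4 + 5.5·1 = 9.5.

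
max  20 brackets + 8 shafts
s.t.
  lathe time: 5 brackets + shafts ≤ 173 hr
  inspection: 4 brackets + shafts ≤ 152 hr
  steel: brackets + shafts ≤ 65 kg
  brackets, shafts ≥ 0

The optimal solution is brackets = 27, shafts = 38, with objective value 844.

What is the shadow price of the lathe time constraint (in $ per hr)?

3

At the optimum: lathe time uses 173 of 173 (binding); inspection uses 146 of 152 (slack = 6); steel uses 65 of 65 (binding).
By complementary slackness, y = 0 for the non-binding constraint.
The binding rows give the dual system: 5·y_lathe time + 1·y_steel = 20 and 1·y_lathe time + 1·y_steel = 8.
This yields shadow prices y_lathe time = 3, y_steel = 5.
Shadow price of lathe time = 3.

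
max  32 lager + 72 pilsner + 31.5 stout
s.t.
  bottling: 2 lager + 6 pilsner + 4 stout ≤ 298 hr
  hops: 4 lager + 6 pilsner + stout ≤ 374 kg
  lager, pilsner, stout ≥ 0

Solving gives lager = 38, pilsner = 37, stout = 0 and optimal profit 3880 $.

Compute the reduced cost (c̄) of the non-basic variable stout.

-4.5

Both bottling and hops are binding at x*.
From A_Bᵀ y = c: 2·y_bottling + 4·y_hops = 32; 6·y_bottling + 6·y_hops = 72.
This yields shadow prices y_bottling = 8, y_hops = 4.
Reduced cost of stout: c₃ − yᵀa₃ = 31.5 − (8·4 + 4·1) = 31.5 − 36 = -4.5.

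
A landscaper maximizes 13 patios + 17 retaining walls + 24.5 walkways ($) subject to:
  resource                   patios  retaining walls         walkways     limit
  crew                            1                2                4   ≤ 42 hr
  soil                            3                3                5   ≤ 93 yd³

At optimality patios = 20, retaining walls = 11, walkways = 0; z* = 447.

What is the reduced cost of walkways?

-6.5

At the optimum: crew uses 42 of 42 (binding); soil uses 93 of 93 (binding).
Dual feasibility on the basic columns requires 1·y_crew + 3·y_soil = 13, 2·y_crew + 3·y_soil = 17.
Solving: y_crew = 4, y_soil = 3.
Reduced cost of walkways: c₃ − yᵀa₃ = 24.5 − (4·4 + 3·5) = 24.5 − 31 = -6.5.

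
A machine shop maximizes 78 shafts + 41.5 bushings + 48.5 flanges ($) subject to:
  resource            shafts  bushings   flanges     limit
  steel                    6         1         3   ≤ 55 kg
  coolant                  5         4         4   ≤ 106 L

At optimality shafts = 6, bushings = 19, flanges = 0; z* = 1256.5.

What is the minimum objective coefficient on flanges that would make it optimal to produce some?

52.5

Both steel and coolant are binding at x*.
Dual feasibility on the basic columns requires 6·y_steel + 5·y_coolant = 78, 1·y_steel + 4·y_coolant = 41.5.
→ y_steel = 5.5 and y_coolant = 9.
flanges enters the basis when its profit ≥ yᵀa₃ = 5.5·3 + 9·4 = 52.5.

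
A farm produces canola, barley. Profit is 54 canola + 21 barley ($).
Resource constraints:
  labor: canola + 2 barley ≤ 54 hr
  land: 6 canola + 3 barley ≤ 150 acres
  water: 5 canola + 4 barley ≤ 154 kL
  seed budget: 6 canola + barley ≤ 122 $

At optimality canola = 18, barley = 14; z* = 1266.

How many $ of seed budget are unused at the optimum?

seed budget used = 6·18 + 1·14 = 122; slack = 122 − 122 = 0.

0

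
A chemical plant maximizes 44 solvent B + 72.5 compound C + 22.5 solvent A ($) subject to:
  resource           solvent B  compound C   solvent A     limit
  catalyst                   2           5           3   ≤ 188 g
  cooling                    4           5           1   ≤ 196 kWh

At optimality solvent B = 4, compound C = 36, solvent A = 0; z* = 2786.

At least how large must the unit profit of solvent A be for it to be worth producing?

28.5

Check each constraint at x*: catalyst 188/188 (tight); cooling 196/196 (tight).
Dual feasibility on the basic columns requires 2·y_catalyst + 4·y_cooling = 44, 5·y_catalyst + 5·y_cooling = 72.5.
→ y_catalyst = 7 and y_cooling = 7.5.
solvent A enters the basis when its profit ≥ yᵀa₃ = 7·3 + 7.5·1 = 28.5.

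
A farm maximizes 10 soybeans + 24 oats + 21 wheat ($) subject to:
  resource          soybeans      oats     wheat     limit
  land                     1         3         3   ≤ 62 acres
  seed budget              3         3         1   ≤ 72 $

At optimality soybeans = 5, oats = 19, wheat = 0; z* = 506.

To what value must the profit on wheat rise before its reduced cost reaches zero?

Both land and seed budget are binding at x*.
The binding rows give the dual system: 1·y_land + 3·y_seed budget = 10 and 3·y_land + 3·y_seed budget = 24.
→ y_land = 7 and y_seed budget = 1.
wheat enters the basis when its profit ≥ yᵀa₃ = 7·3 + 1·1 = 22.

22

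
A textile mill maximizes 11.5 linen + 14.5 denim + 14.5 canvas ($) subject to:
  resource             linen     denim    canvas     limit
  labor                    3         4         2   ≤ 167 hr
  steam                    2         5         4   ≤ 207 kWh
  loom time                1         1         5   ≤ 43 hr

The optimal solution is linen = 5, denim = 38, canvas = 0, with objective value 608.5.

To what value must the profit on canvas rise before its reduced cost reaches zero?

Binding: labor and loom time. Non-binding: steam (7 unused).
Since steam is not tight, its dual is 0.
The binding rows give the dual system: 3·y_labor + 1·y_loom time = 11.5 and 4·y_labor + 1·y_loom time = 14.5.
→ y_labor = 3 and y_loom time = 2.5.
canvas enters the basis when its profit ≥ yᵀa₃ = 3·2 + 2.5·5 = 18.5.

18.5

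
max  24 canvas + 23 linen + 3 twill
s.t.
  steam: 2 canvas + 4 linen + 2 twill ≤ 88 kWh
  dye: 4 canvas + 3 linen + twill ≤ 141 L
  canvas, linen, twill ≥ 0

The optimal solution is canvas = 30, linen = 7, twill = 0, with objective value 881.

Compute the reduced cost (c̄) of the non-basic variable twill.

-6

At the optimum: steam uses 88 of 88 (binding); dye uses 141 of 141 (binding).
From A_Bᵀ y = c: 2·y_steam + 4·y_dye = 24; 4·y_steam + 3·y_dye = 23.
Solving: y_steam = 2, y_dye = 5.
Reduced cost of twill: c₃ − yᵀa₃ = 3 − (2·2 + 5·1) = 3 − 9 = -6.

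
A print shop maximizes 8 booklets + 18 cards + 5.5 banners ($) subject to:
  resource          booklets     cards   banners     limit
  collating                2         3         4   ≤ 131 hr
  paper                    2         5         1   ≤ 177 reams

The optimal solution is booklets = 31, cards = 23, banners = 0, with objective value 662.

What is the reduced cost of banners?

-1.5

Check each constraint at x*: collating 131/131 (tight); paper 177/177 (tight).
Dual feasibility on the basic columns requires 2·y_collating + 2·y_paper = 8, 3·y_collating + 5·y_paper = 18.
This yields shadow prices y_collating = 1, y_paper = 3.
Reduced cost of banners: c₃ − yᵀa₃ = 5.5 − (1·4 + 3·1) = 5.5 − 7 = -1.5.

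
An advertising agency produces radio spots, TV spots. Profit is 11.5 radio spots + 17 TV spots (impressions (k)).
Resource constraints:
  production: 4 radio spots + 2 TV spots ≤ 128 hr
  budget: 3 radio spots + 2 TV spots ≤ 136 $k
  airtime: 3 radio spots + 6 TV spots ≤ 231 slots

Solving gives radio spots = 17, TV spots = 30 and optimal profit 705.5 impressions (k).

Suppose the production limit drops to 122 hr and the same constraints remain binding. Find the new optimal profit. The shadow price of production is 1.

Δb = -6, so new z* = 705.5 + (1)·(-6) = 705.5 − 6 = 699.5.

699.5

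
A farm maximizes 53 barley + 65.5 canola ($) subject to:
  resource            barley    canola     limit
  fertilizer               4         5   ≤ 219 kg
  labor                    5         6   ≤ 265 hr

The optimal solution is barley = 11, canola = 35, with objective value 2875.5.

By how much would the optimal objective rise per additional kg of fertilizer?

9.5

Both fertilizer and labor are binding at x*.
From A_Bᵀ y = c: 4·y_fertilizer + 5·y_labor = 53; 5·y_fertilizer + 6·y_labor = 65.5.
Solving: y_fertilizer = 9.5, y_labor = 3.
Shadow price of fertilizer = 9.5.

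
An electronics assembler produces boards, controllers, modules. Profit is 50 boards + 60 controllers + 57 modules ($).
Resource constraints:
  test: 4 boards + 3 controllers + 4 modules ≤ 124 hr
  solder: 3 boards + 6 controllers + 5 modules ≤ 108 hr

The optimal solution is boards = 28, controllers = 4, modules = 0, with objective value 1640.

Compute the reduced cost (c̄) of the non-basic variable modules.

At the optimum: test uses 124 of 124 (binding); solder uses 108 of 108 (binding).
From A_Bᵀ y = c: 4·y_test + 3·y_solder = 50; 3·y_test + 6·y_solder = 60.
This yields shadow prices y_test = 8, y_solder = 6.
Reduced cost of modules: c₃ − yᵀa₃ = 57 − (8·4 + 6·5) = 57 − 62 = -5.

-5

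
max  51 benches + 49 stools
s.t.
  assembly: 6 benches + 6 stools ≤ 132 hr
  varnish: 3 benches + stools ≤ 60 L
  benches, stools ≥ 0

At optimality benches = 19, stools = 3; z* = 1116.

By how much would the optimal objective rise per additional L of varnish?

1

At the optimum: assembly uses 132 of 132 (binding); varnish uses 60 of 60 (binding).
The binding rows give the dual system: 6·y_assembly + 3·y_varnish = 51 and 6·y_assembly + 1·y_varnish = 49.
Solving: y_assembly = 8, y_varnish = 1.
Shadow price of varnish = 1.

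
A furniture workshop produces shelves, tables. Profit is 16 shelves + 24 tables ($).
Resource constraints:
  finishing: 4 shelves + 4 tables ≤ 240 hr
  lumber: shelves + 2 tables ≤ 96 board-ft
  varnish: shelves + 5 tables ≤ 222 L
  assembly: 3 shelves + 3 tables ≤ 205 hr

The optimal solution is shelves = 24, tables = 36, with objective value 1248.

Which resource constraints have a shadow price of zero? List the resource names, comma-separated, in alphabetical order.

finishing: 240/240 (binding)
lumber: 96/96 (binding)
varnish: 204/222 (slack 18)
assembly: 180/205 (slack 25)
By complementary slackness, a constraint with positive slack has shadow price 0 → assembly, varnish.

assembly, varnish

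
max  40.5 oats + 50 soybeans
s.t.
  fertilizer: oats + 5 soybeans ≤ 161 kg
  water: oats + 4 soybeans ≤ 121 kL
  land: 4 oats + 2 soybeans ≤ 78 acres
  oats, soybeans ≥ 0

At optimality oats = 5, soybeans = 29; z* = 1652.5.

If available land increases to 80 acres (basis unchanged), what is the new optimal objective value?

Binding: water and land. Non-binding: fertilizer (11 unused).
Slack constraints have shadow price 0 (complementary slackness).
The binding rows give the dual system: 1·y_water + 4·y_land = 40.5 and 4·y_water + 2·y_land = 50.
This yields shadow prices y_water = 8.5, y_land = 8.
Δz = y_land·Δb = 8 × (2) = 16, so new z* = 1652.5 + 16 = 1668.5.

1668.5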